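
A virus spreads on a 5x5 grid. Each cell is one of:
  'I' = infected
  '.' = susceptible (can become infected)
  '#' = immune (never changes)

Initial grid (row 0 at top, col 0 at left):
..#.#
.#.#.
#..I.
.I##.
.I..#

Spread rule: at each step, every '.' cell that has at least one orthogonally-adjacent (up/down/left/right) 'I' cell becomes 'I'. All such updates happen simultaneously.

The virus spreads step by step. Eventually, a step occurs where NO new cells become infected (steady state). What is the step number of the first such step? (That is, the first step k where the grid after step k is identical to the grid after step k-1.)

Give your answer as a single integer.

Step 0 (initial): 3 infected
Step 1: +6 new -> 9 infected
Step 2: +4 new -> 13 infected
Step 3: +0 new -> 13 infected

Answer: 3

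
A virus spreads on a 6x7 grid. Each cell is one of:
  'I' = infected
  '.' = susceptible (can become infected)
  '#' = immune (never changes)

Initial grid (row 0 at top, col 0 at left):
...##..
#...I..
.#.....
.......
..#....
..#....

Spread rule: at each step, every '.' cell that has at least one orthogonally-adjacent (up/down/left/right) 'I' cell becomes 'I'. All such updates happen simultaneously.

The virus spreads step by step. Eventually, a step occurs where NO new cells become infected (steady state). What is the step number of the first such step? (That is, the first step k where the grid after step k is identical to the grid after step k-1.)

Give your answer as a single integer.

Answer: 9

Derivation:
Step 0 (initial): 1 infected
Step 1: +3 new -> 4 infected
Step 2: +6 new -> 10 infected
Step 3: +8 new -> 18 infected
Step 4: +6 new -> 24 infected
Step 5: +5 new -> 29 infected
Step 6: +3 new -> 32 infected
Step 7: +3 new -> 35 infected
Step 8: +1 new -> 36 infected
Step 9: +0 new -> 36 infected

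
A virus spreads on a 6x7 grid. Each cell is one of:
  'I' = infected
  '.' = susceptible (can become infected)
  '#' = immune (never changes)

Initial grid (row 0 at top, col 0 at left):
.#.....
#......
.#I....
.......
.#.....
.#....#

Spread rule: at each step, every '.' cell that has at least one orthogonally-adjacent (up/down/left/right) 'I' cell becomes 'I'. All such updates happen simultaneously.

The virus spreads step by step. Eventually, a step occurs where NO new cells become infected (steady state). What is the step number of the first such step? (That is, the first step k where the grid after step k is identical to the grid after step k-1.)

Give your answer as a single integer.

Answer: 7

Derivation:
Step 0 (initial): 1 infected
Step 1: +3 new -> 4 infected
Step 2: +7 new -> 11 infected
Step 3: +7 new -> 18 infected
Step 4: +8 new -> 26 infected
Step 5: +6 new -> 32 infected
Step 6: +3 new -> 35 infected
Step 7: +0 new -> 35 infected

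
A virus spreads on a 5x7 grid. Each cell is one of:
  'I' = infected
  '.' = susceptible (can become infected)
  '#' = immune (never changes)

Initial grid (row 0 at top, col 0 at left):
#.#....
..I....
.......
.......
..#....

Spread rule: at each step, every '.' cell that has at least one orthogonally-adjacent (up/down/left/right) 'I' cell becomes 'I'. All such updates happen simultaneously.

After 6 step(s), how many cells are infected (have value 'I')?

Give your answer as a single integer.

Step 0 (initial): 1 infected
Step 1: +3 new -> 4 infected
Step 2: +7 new -> 11 infected
Step 3: +6 new -> 17 infected
Step 4: +7 new -> 24 infected
Step 5: +5 new -> 29 infected
Step 6: +2 new -> 31 infected

Answer: 31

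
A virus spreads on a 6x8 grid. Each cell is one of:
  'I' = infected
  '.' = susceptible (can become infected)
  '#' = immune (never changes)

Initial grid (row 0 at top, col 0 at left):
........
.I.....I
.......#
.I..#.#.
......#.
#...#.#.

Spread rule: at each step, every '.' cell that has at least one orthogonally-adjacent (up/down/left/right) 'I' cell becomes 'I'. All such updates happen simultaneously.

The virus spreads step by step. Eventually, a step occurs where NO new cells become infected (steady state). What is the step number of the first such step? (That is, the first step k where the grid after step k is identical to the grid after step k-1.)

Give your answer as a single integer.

Answer: 7

Derivation:
Step 0 (initial): 3 infected
Step 1: +9 new -> 12 infected
Step 2: +12 new -> 24 infected
Step 3: +7 new -> 31 infected
Step 4: +5 new -> 36 infected
Step 5: +1 new -> 37 infected
Step 6: +1 new -> 38 infected
Step 7: +0 new -> 38 infected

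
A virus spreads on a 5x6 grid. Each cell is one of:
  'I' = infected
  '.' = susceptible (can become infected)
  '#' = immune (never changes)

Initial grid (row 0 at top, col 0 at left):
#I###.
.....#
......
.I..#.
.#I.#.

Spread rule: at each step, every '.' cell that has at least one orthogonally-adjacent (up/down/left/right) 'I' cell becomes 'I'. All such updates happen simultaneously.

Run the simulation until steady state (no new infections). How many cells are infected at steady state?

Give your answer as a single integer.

Answer: 21

Derivation:
Step 0 (initial): 3 infected
Step 1: +5 new -> 8 infected
Step 2: +6 new -> 14 infected
Step 3: +2 new -> 16 infected
Step 4: +2 new -> 18 infected
Step 5: +1 new -> 19 infected
Step 6: +1 new -> 20 infected
Step 7: +1 new -> 21 infected
Step 8: +0 new -> 21 infected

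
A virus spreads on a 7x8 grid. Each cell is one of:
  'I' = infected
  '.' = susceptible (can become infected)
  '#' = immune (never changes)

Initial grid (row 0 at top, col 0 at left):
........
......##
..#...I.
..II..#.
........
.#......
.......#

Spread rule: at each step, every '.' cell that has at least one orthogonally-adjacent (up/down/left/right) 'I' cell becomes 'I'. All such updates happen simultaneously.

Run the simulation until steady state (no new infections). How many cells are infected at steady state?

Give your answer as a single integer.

Answer: 50

Derivation:
Step 0 (initial): 3 infected
Step 1: +7 new -> 10 infected
Step 2: +11 new -> 21 infected
Step 3: +12 new -> 33 infected
Step 4: +11 new -> 44 infected
Step 5: +5 new -> 49 infected
Step 6: +1 new -> 50 infected
Step 7: +0 new -> 50 infected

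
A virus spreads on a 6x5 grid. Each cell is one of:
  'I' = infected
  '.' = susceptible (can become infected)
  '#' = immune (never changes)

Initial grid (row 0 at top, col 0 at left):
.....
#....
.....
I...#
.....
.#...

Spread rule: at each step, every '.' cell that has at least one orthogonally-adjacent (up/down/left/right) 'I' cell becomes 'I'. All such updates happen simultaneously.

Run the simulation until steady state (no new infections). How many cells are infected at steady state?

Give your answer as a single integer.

Step 0 (initial): 1 infected
Step 1: +3 new -> 4 infected
Step 2: +4 new -> 8 infected
Step 3: +4 new -> 12 infected
Step 4: +5 new -> 17 infected
Step 5: +6 new -> 23 infected
Step 6: +3 new -> 26 infected
Step 7: +1 new -> 27 infected
Step 8: +0 new -> 27 infected

Answer: 27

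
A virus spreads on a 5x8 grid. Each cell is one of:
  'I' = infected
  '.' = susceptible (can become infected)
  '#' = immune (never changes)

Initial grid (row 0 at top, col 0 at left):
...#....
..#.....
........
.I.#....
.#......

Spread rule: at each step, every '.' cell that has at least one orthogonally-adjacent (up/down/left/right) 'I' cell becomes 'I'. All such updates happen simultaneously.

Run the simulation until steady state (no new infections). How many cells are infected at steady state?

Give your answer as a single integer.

Step 0 (initial): 1 infected
Step 1: +3 new -> 4 infected
Step 2: +5 new -> 9 infected
Step 3: +4 new -> 13 infected
Step 4: +5 new -> 18 infected
Step 5: +4 new -> 22 infected
Step 6: +5 new -> 27 infected
Step 7: +5 new -> 32 infected
Step 8: +3 new -> 35 infected
Step 9: +1 new -> 36 infected
Step 10: +0 new -> 36 infected

Answer: 36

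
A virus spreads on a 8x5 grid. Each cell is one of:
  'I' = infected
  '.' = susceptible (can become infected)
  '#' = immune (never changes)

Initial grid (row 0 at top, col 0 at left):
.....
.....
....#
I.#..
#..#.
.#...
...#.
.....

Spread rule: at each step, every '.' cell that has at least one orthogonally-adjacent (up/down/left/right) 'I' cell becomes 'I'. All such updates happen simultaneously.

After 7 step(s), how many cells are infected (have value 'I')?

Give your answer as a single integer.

Answer: 31

Derivation:
Step 0 (initial): 1 infected
Step 1: +2 new -> 3 infected
Step 2: +3 new -> 6 infected
Step 3: +4 new -> 10 infected
Step 4: +4 new -> 14 infected
Step 5: +5 new -> 19 infected
Step 6: +6 new -> 25 infected
Step 7: +6 new -> 31 infected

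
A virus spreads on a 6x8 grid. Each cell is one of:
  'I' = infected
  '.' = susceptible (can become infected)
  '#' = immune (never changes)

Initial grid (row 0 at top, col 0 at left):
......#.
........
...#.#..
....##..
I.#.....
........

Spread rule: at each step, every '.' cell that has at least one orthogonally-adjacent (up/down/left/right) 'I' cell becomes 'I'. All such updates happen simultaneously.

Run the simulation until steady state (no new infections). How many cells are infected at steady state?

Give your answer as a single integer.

Answer: 42

Derivation:
Step 0 (initial): 1 infected
Step 1: +3 new -> 4 infected
Step 2: +3 new -> 7 infected
Step 3: +4 new -> 11 infected
Step 4: +5 new -> 16 infected
Step 5: +4 new -> 20 infected
Step 6: +4 new -> 24 infected
Step 7: +4 new -> 28 infected
Step 8: +5 new -> 33 infected
Step 9: +4 new -> 37 infected
Step 10: +3 new -> 40 infected
Step 11: +2 new -> 42 infected
Step 12: +0 new -> 42 infected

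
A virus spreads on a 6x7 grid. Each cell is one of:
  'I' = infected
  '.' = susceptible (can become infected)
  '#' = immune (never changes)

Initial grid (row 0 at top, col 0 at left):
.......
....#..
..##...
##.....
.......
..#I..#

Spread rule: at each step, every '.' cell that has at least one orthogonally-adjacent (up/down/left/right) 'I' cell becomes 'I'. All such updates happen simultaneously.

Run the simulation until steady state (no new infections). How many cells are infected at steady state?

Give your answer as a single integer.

Step 0 (initial): 1 infected
Step 1: +2 new -> 3 infected
Step 2: +4 new -> 7 infected
Step 3: +4 new -> 11 infected
Step 4: +5 new -> 16 infected
Step 5: +3 new -> 19 infected
Step 6: +2 new -> 21 infected
Step 7: +2 new -> 23 infected
Step 8: +2 new -> 25 infected
Step 9: +1 new -> 26 infected
Step 10: +2 new -> 28 infected
Step 11: +2 new -> 30 infected
Step 12: +2 new -> 32 infected
Step 13: +2 new -> 34 infected
Step 14: +1 new -> 35 infected
Step 15: +0 new -> 35 infected

Answer: 35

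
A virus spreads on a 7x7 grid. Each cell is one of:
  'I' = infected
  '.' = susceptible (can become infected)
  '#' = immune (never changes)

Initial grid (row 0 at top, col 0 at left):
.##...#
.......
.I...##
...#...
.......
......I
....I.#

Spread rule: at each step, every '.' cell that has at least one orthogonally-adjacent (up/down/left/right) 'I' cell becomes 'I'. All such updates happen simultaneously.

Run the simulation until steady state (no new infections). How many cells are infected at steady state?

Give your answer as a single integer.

Step 0 (initial): 3 infected
Step 1: +9 new -> 12 infected
Step 2: +11 new -> 23 infected
Step 3: +11 new -> 34 infected
Step 4: +4 new -> 38 infected
Step 5: +2 new -> 40 infected
Step 6: +2 new -> 42 infected
Step 7: +0 new -> 42 infected

Answer: 42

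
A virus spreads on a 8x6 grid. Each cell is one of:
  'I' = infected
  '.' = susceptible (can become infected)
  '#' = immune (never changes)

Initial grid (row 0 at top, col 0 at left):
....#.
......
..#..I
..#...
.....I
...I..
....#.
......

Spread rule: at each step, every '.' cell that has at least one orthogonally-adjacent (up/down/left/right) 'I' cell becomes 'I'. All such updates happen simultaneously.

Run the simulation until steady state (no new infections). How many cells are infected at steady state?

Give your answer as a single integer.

Step 0 (initial): 3 infected
Step 1: +9 new -> 12 infected
Step 2: +10 new -> 22 infected
Step 3: +7 new -> 29 infected
Step 4: +6 new -> 35 infected
Step 5: +5 new -> 40 infected
Step 6: +3 new -> 43 infected
Step 7: +1 new -> 44 infected
Step 8: +0 new -> 44 infected

Answer: 44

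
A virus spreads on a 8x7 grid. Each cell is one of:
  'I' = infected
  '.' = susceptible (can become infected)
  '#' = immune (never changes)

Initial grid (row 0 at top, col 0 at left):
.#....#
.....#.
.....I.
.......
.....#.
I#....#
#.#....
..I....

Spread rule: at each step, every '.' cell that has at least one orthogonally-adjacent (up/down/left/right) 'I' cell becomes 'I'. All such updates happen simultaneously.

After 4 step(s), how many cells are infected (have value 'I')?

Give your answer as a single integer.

Answer: 43

Derivation:
Step 0 (initial): 3 infected
Step 1: +6 new -> 9 infected
Step 2: +11 new -> 20 infected
Step 3: +12 new -> 32 infected
Step 4: +11 new -> 43 infected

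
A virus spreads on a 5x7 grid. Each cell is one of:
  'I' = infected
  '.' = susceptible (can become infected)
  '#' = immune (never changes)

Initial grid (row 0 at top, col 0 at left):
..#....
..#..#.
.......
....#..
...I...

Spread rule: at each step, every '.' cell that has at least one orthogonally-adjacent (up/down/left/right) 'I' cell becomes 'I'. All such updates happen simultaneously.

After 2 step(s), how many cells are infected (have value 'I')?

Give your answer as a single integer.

Answer: 8

Derivation:
Step 0 (initial): 1 infected
Step 1: +3 new -> 4 infected
Step 2: +4 new -> 8 infected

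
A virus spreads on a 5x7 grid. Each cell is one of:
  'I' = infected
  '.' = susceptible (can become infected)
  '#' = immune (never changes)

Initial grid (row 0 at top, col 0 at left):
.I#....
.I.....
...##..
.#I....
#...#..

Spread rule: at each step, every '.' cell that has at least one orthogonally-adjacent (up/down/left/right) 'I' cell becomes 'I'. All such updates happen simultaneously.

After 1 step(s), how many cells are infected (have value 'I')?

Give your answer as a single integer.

Answer: 10

Derivation:
Step 0 (initial): 3 infected
Step 1: +7 new -> 10 infected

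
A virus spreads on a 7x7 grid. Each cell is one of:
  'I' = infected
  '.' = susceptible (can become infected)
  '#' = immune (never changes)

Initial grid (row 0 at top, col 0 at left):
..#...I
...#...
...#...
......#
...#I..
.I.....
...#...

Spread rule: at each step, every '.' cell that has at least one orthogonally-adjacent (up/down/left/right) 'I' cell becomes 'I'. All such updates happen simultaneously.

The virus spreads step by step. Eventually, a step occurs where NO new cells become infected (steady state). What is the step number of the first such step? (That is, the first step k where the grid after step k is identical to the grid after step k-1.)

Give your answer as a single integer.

Step 0 (initial): 3 infected
Step 1: +9 new -> 12 infected
Step 2: +15 new -> 27 infected
Step 3: +8 new -> 35 infected
Step 4: +4 new -> 39 infected
Step 5: +3 new -> 42 infected
Step 6: +1 new -> 43 infected
Step 7: +0 new -> 43 infected

Answer: 7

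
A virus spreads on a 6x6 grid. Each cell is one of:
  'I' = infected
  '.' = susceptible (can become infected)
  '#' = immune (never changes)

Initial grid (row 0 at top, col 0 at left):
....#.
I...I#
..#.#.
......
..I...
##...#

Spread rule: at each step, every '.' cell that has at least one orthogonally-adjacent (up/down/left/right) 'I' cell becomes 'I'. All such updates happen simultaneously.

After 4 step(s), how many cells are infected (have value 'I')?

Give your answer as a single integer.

Answer: 27

Derivation:
Step 0 (initial): 3 infected
Step 1: +8 new -> 11 infected
Step 2: +11 new -> 22 infected
Step 3: +4 new -> 26 infected
Step 4: +1 new -> 27 infected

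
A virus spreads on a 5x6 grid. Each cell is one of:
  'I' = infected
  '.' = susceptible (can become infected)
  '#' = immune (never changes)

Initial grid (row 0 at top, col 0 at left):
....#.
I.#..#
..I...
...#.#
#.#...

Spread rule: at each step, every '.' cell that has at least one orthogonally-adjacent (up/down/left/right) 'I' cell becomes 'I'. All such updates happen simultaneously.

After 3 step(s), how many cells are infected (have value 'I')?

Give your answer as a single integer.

Answer: 19

Derivation:
Step 0 (initial): 2 infected
Step 1: +6 new -> 8 infected
Step 2: +5 new -> 13 infected
Step 3: +6 new -> 19 infected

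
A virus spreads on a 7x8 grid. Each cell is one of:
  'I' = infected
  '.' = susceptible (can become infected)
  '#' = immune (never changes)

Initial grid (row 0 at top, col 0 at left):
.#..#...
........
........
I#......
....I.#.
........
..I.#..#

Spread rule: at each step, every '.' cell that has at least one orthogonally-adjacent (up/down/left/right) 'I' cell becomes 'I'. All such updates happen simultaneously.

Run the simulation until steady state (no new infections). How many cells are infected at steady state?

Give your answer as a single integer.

Step 0 (initial): 3 infected
Step 1: +9 new -> 12 infected
Step 2: +12 new -> 24 infected
Step 3: +10 new -> 34 infected
Step 4: +7 new -> 41 infected
Step 5: +6 new -> 47 infected
Step 6: +2 new -> 49 infected
Step 7: +1 new -> 50 infected
Step 8: +0 new -> 50 infected

Answer: 50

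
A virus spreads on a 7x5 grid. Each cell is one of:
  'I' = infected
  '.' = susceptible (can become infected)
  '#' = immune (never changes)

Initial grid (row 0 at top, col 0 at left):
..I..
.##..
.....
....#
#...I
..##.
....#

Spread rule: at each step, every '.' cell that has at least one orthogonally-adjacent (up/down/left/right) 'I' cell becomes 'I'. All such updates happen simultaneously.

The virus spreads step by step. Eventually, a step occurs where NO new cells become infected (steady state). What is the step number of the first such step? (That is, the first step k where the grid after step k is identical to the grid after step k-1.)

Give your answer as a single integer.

Answer: 8

Derivation:
Step 0 (initial): 2 infected
Step 1: +4 new -> 6 infected
Step 2: +5 new -> 11 infected
Step 3: +5 new -> 16 infected
Step 4: +5 new -> 21 infected
Step 5: +4 new -> 25 infected
Step 6: +2 new -> 27 infected
Step 7: +1 new -> 28 infected
Step 8: +0 new -> 28 infected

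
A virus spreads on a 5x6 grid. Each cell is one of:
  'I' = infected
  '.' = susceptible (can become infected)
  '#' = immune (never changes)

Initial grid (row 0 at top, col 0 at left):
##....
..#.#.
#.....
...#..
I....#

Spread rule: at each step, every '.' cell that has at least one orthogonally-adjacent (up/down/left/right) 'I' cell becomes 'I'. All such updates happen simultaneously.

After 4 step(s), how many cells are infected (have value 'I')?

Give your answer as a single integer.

Step 0 (initial): 1 infected
Step 1: +2 new -> 3 infected
Step 2: +2 new -> 5 infected
Step 3: +3 new -> 8 infected
Step 4: +3 new -> 11 infected

Answer: 11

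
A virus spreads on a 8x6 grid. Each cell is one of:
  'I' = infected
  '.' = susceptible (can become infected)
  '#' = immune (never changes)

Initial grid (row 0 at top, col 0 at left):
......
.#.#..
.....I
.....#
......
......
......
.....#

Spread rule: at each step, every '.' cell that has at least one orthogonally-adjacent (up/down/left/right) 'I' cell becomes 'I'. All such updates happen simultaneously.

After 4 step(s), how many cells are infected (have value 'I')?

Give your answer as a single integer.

Step 0 (initial): 1 infected
Step 1: +2 new -> 3 infected
Step 2: +4 new -> 7 infected
Step 3: +4 new -> 11 infected
Step 4: +7 new -> 18 infected

Answer: 18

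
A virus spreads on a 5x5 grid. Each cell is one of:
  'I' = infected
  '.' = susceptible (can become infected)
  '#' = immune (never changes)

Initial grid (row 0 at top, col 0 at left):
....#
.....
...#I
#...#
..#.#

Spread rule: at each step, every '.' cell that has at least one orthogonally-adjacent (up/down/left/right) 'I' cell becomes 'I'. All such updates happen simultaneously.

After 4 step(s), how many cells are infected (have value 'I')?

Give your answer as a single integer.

Step 0 (initial): 1 infected
Step 1: +1 new -> 2 infected
Step 2: +1 new -> 3 infected
Step 3: +2 new -> 5 infected
Step 4: +3 new -> 8 infected

Answer: 8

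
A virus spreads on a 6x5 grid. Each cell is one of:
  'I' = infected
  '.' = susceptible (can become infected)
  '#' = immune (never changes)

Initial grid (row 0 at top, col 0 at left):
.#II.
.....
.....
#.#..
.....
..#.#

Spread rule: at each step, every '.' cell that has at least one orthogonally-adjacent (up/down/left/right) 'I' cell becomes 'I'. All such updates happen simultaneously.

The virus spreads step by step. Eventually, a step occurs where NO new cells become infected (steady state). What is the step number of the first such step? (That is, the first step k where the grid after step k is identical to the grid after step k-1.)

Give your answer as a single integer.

Step 0 (initial): 2 infected
Step 1: +3 new -> 5 infected
Step 2: +4 new -> 9 infected
Step 3: +4 new -> 13 infected
Step 4: +5 new -> 18 infected
Step 5: +4 new -> 22 infected
Step 6: +2 new -> 24 infected
Step 7: +1 new -> 25 infected
Step 8: +0 new -> 25 infected

Answer: 8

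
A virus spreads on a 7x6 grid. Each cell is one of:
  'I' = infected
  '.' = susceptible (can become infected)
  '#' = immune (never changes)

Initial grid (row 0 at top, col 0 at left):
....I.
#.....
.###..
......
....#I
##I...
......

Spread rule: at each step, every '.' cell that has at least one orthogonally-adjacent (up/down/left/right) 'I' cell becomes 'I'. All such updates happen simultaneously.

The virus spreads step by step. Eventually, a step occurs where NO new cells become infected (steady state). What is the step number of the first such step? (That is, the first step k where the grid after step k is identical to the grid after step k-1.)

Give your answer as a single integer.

Answer: 6

Derivation:
Step 0 (initial): 3 infected
Step 1: +8 new -> 11 infected
Step 2: +13 new -> 24 infected
Step 3: +7 new -> 31 infected
Step 4: +3 new -> 34 infected
Step 5: +1 new -> 35 infected
Step 6: +0 new -> 35 infected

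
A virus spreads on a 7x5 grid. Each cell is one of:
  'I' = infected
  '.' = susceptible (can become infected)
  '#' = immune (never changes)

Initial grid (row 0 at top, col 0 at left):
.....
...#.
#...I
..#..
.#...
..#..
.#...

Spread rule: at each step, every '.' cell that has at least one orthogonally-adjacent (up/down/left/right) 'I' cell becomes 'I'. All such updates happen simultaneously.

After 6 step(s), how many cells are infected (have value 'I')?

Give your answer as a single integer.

Step 0 (initial): 1 infected
Step 1: +3 new -> 4 infected
Step 2: +4 new -> 8 infected
Step 3: +5 new -> 13 infected
Step 4: +6 new -> 19 infected
Step 5: +4 new -> 23 infected
Step 6: +3 new -> 26 infected

Answer: 26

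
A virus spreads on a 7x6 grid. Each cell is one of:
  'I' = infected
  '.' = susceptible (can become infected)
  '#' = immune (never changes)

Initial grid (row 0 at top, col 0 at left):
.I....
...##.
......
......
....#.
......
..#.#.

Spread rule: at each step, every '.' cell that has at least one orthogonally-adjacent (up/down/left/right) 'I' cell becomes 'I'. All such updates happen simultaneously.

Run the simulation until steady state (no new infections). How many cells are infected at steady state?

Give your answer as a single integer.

Step 0 (initial): 1 infected
Step 1: +3 new -> 4 infected
Step 2: +4 new -> 8 infected
Step 3: +4 new -> 12 infected
Step 4: +5 new -> 17 infected
Step 5: +6 new -> 23 infected
Step 6: +6 new -> 29 infected
Step 7: +3 new -> 32 infected
Step 8: +3 new -> 35 infected
Step 9: +1 new -> 36 infected
Step 10: +1 new -> 37 infected
Step 11: +0 new -> 37 infected

Answer: 37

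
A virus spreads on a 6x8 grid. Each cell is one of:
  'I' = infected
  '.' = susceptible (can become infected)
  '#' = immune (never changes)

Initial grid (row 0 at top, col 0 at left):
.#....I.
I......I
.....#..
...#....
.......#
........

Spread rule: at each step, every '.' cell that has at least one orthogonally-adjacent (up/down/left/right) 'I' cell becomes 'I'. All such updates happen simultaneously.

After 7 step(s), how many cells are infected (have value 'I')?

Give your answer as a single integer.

Step 0 (initial): 3 infected
Step 1: +7 new -> 10 infected
Step 2: +7 new -> 17 infected
Step 3: +8 new -> 25 infected
Step 4: +7 new -> 32 infected
Step 5: +5 new -> 37 infected
Step 6: +5 new -> 42 infected
Step 7: +2 new -> 44 infected

Answer: 44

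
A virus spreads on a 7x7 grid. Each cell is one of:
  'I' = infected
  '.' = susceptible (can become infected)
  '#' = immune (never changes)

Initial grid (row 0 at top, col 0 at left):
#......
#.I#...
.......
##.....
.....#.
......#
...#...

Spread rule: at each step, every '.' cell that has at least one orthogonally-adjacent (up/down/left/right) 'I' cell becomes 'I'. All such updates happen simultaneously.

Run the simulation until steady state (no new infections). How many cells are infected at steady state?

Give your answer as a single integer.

Step 0 (initial): 1 infected
Step 1: +3 new -> 4 infected
Step 2: +5 new -> 9 infected
Step 3: +5 new -> 14 infected
Step 4: +7 new -> 21 infected
Step 5: +9 new -> 30 infected
Step 6: +5 new -> 35 infected
Step 7: +4 new -> 39 infected
Step 8: +1 new -> 40 infected
Step 9: +1 new -> 41 infected
Step 10: +0 new -> 41 infected

Answer: 41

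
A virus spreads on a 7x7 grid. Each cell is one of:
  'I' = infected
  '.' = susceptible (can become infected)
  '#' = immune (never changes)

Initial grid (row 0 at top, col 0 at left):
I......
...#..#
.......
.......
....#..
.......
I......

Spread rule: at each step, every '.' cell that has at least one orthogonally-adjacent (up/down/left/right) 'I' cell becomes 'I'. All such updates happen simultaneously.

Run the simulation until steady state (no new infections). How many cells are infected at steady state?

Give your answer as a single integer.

Step 0 (initial): 2 infected
Step 1: +4 new -> 6 infected
Step 2: +6 new -> 12 infected
Step 3: +7 new -> 19 infected
Step 4: +6 new -> 25 infected
Step 5: +7 new -> 32 infected
Step 6: +6 new -> 38 infected
Step 7: +4 new -> 42 infected
Step 8: +3 new -> 45 infected
Step 9: +1 new -> 46 infected
Step 10: +0 new -> 46 infected

Answer: 46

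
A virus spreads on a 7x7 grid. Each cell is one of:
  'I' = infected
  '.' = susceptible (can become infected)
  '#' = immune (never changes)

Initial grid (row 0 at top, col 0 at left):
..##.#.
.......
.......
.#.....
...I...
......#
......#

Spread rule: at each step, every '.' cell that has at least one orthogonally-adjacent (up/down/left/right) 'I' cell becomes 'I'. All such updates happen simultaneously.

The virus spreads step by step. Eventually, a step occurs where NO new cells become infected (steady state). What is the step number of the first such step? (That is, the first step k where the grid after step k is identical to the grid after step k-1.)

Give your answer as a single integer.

Step 0 (initial): 1 infected
Step 1: +4 new -> 5 infected
Step 2: +8 new -> 13 infected
Step 3: +10 new -> 23 infected
Step 4: +9 new -> 32 infected
Step 5: +6 new -> 38 infected
Step 6: +3 new -> 41 infected
Step 7: +2 new -> 43 infected
Step 8: +0 new -> 43 infected

Answer: 8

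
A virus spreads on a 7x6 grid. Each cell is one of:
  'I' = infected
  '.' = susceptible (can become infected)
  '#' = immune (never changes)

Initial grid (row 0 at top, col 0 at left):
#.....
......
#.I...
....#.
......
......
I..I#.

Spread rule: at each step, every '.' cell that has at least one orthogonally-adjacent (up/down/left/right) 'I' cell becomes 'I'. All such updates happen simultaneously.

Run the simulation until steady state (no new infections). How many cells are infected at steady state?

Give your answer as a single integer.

Answer: 38

Derivation:
Step 0 (initial): 3 infected
Step 1: +8 new -> 11 infected
Step 2: +12 new -> 23 infected
Step 3: +9 new -> 32 infected
Step 4: +5 new -> 37 infected
Step 5: +1 new -> 38 infected
Step 6: +0 new -> 38 infected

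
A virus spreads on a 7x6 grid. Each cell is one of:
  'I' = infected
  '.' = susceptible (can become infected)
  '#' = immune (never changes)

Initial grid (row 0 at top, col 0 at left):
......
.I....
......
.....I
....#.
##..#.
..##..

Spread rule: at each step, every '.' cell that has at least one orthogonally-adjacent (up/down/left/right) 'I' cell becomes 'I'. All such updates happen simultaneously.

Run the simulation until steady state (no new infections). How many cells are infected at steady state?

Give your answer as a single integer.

Step 0 (initial): 2 infected
Step 1: +7 new -> 9 infected
Step 2: +10 new -> 19 infected
Step 3: +9 new -> 28 infected
Step 4: +5 new -> 33 infected
Step 5: +1 new -> 34 infected
Step 6: +0 new -> 34 infected

Answer: 34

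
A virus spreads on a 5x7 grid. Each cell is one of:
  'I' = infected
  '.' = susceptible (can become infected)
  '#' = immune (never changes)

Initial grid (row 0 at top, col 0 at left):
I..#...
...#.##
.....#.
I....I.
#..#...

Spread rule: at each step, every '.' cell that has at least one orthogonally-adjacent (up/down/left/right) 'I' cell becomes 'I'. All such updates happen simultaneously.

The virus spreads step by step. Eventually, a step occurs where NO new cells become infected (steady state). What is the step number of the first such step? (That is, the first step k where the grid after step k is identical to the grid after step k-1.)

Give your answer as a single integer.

Step 0 (initial): 3 infected
Step 1: +7 new -> 10 infected
Step 2: +10 new -> 20 infected
Step 3: +5 new -> 25 infected
Step 4: +1 new -> 26 infected
Step 5: +1 new -> 27 infected
Step 6: +1 new -> 28 infected
Step 7: +0 new -> 28 infected

Answer: 7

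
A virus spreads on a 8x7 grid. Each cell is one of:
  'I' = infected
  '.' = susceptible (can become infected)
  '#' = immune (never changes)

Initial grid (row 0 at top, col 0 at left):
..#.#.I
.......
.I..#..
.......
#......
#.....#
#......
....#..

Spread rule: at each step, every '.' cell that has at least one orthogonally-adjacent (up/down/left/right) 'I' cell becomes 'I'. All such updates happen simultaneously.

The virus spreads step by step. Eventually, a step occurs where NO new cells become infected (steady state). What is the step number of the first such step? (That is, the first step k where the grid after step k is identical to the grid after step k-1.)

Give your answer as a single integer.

Step 0 (initial): 2 infected
Step 1: +6 new -> 8 infected
Step 2: +9 new -> 17 infected
Step 3: +8 new -> 25 infected
Step 4: +7 new -> 32 infected
Step 5: +5 new -> 37 infected
Step 6: +5 new -> 42 infected
Step 7: +3 new -> 45 infected
Step 8: +2 new -> 47 infected
Step 9: +1 new -> 48 infected
Step 10: +0 new -> 48 infected

Answer: 10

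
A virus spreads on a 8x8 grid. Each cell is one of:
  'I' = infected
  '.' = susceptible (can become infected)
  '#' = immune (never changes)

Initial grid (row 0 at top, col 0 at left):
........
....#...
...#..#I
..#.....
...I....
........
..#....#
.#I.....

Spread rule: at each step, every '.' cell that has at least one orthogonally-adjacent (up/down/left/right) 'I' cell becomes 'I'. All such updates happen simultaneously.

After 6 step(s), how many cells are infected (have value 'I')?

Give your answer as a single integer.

Step 0 (initial): 3 infected
Step 1: +7 new -> 10 infected
Step 2: +11 new -> 21 infected
Step 3: +12 new -> 33 infected
Step 4: +9 new -> 42 infected
Step 5: +7 new -> 49 infected
Step 6: +5 new -> 54 infected

Answer: 54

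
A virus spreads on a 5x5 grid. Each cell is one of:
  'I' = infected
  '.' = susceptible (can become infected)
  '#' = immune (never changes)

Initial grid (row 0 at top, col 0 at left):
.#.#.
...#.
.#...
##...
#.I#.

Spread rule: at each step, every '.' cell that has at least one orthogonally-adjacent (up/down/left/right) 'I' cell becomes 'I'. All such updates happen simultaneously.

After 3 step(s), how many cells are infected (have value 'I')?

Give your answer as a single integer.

Step 0 (initial): 1 infected
Step 1: +2 new -> 3 infected
Step 2: +2 new -> 5 infected
Step 3: +3 new -> 8 infected

Answer: 8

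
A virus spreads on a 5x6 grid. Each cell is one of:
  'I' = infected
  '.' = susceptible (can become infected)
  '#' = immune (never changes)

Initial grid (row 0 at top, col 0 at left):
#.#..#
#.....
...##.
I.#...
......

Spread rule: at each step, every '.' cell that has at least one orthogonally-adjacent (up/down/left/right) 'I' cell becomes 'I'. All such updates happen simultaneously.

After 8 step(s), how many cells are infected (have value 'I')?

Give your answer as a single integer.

Step 0 (initial): 1 infected
Step 1: +3 new -> 4 infected
Step 2: +2 new -> 6 infected
Step 3: +3 new -> 9 infected
Step 4: +3 new -> 12 infected
Step 5: +3 new -> 15 infected
Step 6: +4 new -> 19 infected
Step 7: +3 new -> 22 infected
Step 8: +1 new -> 23 infected

Answer: 23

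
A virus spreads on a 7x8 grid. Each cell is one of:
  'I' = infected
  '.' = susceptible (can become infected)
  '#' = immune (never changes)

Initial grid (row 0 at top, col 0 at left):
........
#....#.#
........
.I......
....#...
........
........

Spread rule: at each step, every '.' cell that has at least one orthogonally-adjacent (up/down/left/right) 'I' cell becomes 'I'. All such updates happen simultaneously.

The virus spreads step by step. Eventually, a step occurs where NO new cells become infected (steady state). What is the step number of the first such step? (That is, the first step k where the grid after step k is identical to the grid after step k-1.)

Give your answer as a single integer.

Answer: 10

Derivation:
Step 0 (initial): 1 infected
Step 1: +4 new -> 5 infected
Step 2: +7 new -> 12 infected
Step 3: +8 new -> 20 infected
Step 4: +8 new -> 28 infected
Step 5: +7 new -> 35 infected
Step 6: +6 new -> 41 infected
Step 7: +6 new -> 47 infected
Step 8: +3 new -> 50 infected
Step 9: +2 new -> 52 infected
Step 10: +0 new -> 52 infected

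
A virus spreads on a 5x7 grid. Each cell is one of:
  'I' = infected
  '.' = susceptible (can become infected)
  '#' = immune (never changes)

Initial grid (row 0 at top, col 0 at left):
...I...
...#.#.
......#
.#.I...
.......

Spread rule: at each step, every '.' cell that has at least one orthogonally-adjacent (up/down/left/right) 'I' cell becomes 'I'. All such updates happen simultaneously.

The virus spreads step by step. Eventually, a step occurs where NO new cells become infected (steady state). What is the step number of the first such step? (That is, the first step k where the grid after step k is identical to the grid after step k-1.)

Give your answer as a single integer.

Step 0 (initial): 2 infected
Step 1: +6 new -> 8 infected
Step 2: +9 new -> 17 infected
Step 3: +8 new -> 25 infected
Step 4: +5 new -> 30 infected
Step 5: +1 new -> 31 infected
Step 6: +0 new -> 31 infected

Answer: 6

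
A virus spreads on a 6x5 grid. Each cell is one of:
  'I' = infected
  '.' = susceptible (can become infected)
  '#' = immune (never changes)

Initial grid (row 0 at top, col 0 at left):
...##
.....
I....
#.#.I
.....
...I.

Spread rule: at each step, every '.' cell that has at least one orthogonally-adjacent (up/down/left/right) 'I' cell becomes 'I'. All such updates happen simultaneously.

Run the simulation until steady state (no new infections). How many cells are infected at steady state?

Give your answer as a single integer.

Step 0 (initial): 3 infected
Step 1: +8 new -> 11 infected
Step 2: +8 new -> 19 infected
Step 3: +5 new -> 24 infected
Step 4: +2 new -> 26 infected
Step 5: +0 new -> 26 infected

Answer: 26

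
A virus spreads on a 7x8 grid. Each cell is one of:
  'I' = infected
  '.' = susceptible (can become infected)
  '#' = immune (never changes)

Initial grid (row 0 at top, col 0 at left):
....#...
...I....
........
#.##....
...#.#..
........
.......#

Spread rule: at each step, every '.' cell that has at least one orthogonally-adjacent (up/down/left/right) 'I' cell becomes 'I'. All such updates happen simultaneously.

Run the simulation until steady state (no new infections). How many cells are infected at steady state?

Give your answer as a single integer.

Answer: 49

Derivation:
Step 0 (initial): 1 infected
Step 1: +4 new -> 5 infected
Step 2: +5 new -> 10 infected
Step 3: +7 new -> 17 infected
Step 4: +8 new -> 25 infected
Step 5: +5 new -> 30 infected
Step 6: +8 new -> 38 infected
Step 7: +7 new -> 45 infected
Step 8: +4 new -> 49 infected
Step 9: +0 new -> 49 infected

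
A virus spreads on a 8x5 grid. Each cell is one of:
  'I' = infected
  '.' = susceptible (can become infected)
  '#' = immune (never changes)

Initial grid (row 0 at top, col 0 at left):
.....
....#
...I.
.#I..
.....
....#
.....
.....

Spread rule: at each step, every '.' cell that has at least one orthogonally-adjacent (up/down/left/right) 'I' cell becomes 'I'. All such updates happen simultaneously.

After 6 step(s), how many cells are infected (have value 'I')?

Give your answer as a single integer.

Step 0 (initial): 2 infected
Step 1: +5 new -> 7 infected
Step 2: +7 new -> 14 infected
Step 3: +9 new -> 23 infected
Step 4: +7 new -> 30 infected
Step 5: +5 new -> 35 infected
Step 6: +2 new -> 37 infected

Answer: 37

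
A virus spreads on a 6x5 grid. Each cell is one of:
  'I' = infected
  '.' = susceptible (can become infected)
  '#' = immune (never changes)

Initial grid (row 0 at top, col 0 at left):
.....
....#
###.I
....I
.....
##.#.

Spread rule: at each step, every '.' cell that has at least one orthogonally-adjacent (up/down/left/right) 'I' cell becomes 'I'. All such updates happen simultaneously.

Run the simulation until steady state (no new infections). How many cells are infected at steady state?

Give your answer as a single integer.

Step 0 (initial): 2 infected
Step 1: +3 new -> 5 infected
Step 2: +4 new -> 9 infected
Step 3: +4 new -> 13 infected
Step 4: +6 new -> 19 infected
Step 5: +3 new -> 22 infected
Step 6: +1 new -> 23 infected
Step 7: +0 new -> 23 infected

Answer: 23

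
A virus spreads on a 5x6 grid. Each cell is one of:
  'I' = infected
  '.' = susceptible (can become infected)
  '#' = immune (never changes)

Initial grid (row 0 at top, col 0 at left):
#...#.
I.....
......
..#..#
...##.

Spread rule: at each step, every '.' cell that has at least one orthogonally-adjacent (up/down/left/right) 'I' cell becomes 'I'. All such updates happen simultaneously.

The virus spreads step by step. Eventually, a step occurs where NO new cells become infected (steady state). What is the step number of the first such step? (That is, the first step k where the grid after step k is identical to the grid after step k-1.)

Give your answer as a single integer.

Step 0 (initial): 1 infected
Step 1: +2 new -> 3 infected
Step 2: +4 new -> 7 infected
Step 3: +5 new -> 12 infected
Step 4: +4 new -> 16 infected
Step 5: +4 new -> 20 infected
Step 6: +3 new -> 23 infected
Step 7: +0 new -> 23 infected

Answer: 7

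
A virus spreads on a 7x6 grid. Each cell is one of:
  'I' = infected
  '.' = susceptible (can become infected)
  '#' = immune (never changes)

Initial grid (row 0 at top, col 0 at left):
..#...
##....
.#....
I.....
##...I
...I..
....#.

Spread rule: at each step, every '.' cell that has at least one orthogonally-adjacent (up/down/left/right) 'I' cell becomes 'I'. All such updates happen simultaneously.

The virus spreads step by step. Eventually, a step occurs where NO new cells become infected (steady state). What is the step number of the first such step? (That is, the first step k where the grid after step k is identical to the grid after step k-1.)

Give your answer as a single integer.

Step 0 (initial): 3 infected
Step 1: +9 new -> 12 infected
Step 2: +8 new -> 20 infected
Step 3: +6 new -> 26 infected
Step 4: +5 new -> 31 infected
Step 5: +2 new -> 33 infected
Step 6: +0 new -> 33 infected

Answer: 6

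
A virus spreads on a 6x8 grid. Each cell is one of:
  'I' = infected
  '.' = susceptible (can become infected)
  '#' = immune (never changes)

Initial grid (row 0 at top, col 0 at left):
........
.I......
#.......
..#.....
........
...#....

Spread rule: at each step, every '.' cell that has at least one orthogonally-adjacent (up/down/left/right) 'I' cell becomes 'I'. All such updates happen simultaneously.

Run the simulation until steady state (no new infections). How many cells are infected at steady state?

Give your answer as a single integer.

Answer: 45

Derivation:
Step 0 (initial): 1 infected
Step 1: +4 new -> 5 infected
Step 2: +5 new -> 10 infected
Step 3: +5 new -> 15 infected
Step 4: +7 new -> 22 infected
Step 5: +7 new -> 29 infected
Step 6: +5 new -> 34 infected
Step 7: +5 new -> 39 infected
Step 8: +3 new -> 42 infected
Step 9: +2 new -> 44 infected
Step 10: +1 new -> 45 infected
Step 11: +0 new -> 45 infected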